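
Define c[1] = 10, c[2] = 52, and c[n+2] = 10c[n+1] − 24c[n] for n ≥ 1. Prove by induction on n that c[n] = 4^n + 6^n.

Base cases: c[1] = 10 and 4^1 + 6^1 = 10; c[2] = 52 and 4^2 + 6^2 = 52.
Assume c[i] = 4^i + 6^i for all 1 ≤ i ≤ j, where j ≥ 2.
Then c[j+1] = 10c[j] − 24c[j−1] = 10·(4^j + 6^j) − 24·(4^{j−1} + 6^{j−1}) = (10·4 − 24)4^{j−1} + (10·6 − 24)6^{j−1} = 16·4^{j−1} + 36·6^{j−1} = 4^{j+1} + 6^{j+1}.
This completes the inductive step, so c[n] = 4^n + 6^n for all n ≥ 1.

c[n] = 4^n + 6^n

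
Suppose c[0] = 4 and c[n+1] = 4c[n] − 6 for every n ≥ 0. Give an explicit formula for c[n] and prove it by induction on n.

Claim: c[n] = 2·4^n + 2.

Base case: c[0] = 4, and 2·4^0 + 2 = 2 + 2 = 4.
Assume c[m] = 2·4^m + 2 for some m ≥ 0.
Then c[m+1] = 4c[m] − 6 = 4·(2·4^m + 2) − 6 = 8·4^m + 8 − 6 = 2·4^{m+1} + 2.
Hence c[n] = 2·4^n + 2 for every n ≥ 0, by induction.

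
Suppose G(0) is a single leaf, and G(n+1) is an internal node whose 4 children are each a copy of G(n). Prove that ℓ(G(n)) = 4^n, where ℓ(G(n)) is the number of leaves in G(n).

Base case: ℓ(G(0)) = 1, and 4^0 = 1.
Assume ℓ(G(k)) = 4^k.
Then ℓ(G(k+1)) = 4·ℓ(G(k)) = 4·4^k = 4^{k+1}.
By induction, ℓ(G(n)) = 4^n for all n ≥ 0.

ℓ(G(n)) = 4^n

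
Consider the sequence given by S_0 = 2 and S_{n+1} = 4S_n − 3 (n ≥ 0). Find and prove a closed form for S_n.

Claim: S_n = 4^n + 1.

Base case: S_0 = 2, and 4^0 + 1 = 1 + 1 = 2.
Assume S_r = 4^r + 1 for some r ≥ 0.
Then S_{r+1} = 4S_r − 3 = 4·(4^r + 1) − 3 = 4^{r+1} + 4 − 3 = 4^{r+1} + 1.
By induction, S_n = 4^n + 1 for all n ≥ 0.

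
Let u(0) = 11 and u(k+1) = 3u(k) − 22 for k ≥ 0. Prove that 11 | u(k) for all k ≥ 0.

Base case: u(0) = 11 = 11·1, so 11 | u(0).
Assume 11 | u(m), so u(m) = 11t for some integer t.
Then u(m+1) = 3u(m) − 22 = 3·(11t) − 22 = 11(3t − 2), so 11 | u(m+1).
So the property holds for m+1, and by induction 11 | u(k) for all k ≥ 0.

11 | u(k)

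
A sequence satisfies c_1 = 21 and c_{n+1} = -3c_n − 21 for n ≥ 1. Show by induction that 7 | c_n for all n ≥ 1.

Base case: c_1 = 21 = 7·3, so 7 | c_1.
Assume 7 | c_m, so c_m = 7t for some integer t.
Then c_{m+1} = -3c_m − 21 = -3·(7t) − 21 = 7(-3t − 3), so 7 | c_{m+1}.
This completes the inductive step, so 7 | c_n for all n ≥ 1.

7 | c_n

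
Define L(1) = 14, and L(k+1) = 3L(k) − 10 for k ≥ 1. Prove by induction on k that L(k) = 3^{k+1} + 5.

Base case: L(1) = 14, and 3^{1+1} + 5 = 9 + 5 = 14.
Assume L(m) = 3^{m+1} + 5 for some m ≥ 1.
Then L(m+1) = 3L(m) − 10 = 3·(3^{m+1} + 5) − 10 = 3^{m+2} + 15 − 10 = 3^{m+2} + 5.
Hence L(k) = 3^{k+1} + 5 for every k ≥ 1, by induction.

L(k) = 3^{k+1} + 5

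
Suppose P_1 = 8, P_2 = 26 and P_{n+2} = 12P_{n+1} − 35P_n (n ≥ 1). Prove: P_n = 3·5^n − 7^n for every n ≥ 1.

Base cases: P_1 = 8 and 3·5^1 − 7^1 = 8; P_2 = 26 and 3·5^2 − 7^2 = 26.
Assume P_j = 3·5^j − 7^j for all 1 ≤ j ≤ k, where k ≥ 2.
Then P_{k+1} = 12P_k − 35P_{k−1} = 12·(3·5^k − 7^k) − 35·(3·5^{k−1} − 7^{k−1}) = 3·(12·5 − 35)5^{k−1} − (12·7 − 35)7^{k−1} = 75·5^{k−1} − 49·7^{k−1} = 3·5^{k+1} − 7^{k+1}.
By strong induction, P_n = 3·5^n − 7^n for all n ≥ 1.

P_n = 3·5^n − 7^n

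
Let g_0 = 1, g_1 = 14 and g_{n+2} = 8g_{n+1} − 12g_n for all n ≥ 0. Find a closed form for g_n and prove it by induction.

Claim: g_n = 3·6^n − 2·2^n.

Base cases: g_0 = 1 and 3·6^0 − 2·2^0 = 1; g_1 = 14 and 3·6^1 − 2·2^1 = 14.
Assume g_j = 3·6^j − 2·2^j for all 0 ≤ j ≤ k, where k ≥ 1.
Then g_{k+1} = 8g_k − 12g_{k−1} = 8·(3·6^k − 2·2^k) − 12·(3·6^{k−1} − 2·2^{k−1}) = 3·(8·6 − 12)6^{k−1} − 2·(8·2 − 12)2^{k−1} = 108·6^{k−1} − 8·2^{k−1} = 3·6^{k+1} − 2·2^{k+1}.
By strong induction, g_n = 3·6^n − 2·2^n for all n ≥ 0.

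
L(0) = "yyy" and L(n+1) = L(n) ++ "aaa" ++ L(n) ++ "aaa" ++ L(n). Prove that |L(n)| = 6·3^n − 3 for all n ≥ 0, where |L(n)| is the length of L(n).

Base case: |L(0)| = 3, and 6·3^0 − 3 = 3.
Assume |L(r)| = 6·3^r − 3.
Then |L(r+1)| = 3|L(r)| + 6 = 3(6·3^r − 3) + 6 = 6·3^{r+1} − 9 + 6 = 6·3^{r+1} − 3.
So the formula holds for r+1, and by induction |L(n)| = 6·3^n − 3 for all n ≥ 0.

|L(n)| = 6·3^n − 3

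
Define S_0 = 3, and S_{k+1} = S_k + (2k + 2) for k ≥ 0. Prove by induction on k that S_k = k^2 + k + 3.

Base case: S_0 = 3, and 0^2 + 0 + 3 = 3.
Assume S_r = r^2 + r + 3.
Then S_{r+1} = S_r + (2r + 2) = (r^2 + r + 3) + (2r + 2) = r^2 + 3r + 5,
and (r+1)^2 + (r+1) + 3 = r^2 + 3r + 5.
Hence S_k = k^2 + k + 3 for every k ≥ 0, by induction.

S_k = k^2 + k + 3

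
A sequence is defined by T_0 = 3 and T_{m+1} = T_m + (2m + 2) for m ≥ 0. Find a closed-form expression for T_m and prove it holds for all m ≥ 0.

Claim: T_m = m^2 + m + 3.

Base case: T_0 = 3, and 0^2 + 0 + 3 = 3.
Assume T_j = j^2 + j + 3.
Then T_{j+1} = T_j + (2j + 2) = (j^2 + j + 3) + (2j + 2) = j^2 + 3j + 5,
and (j+1)^2 + (j+1) + 3 = j^2 + 3j + 5.
By induction, T_m = m^2 + m + 3 for all m ≥ 0.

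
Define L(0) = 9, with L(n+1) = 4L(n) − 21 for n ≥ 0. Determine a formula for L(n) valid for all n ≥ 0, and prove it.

Claim: L(n) = 2·4^n + 7.

Base case: L(0) = 9, and 2·4^0 + 7 = 2 + 7 = 9.
Assume L(r) = 2·4^r + 7 for some r ≥ 0.
Then L(r+1) = 4L(r) − 21 = 4·(2·4^r + 7) − 21 = 8·4^r + 28 − 21 = 2·4^{r+1} + 7.
This completes the inductive step, so L(n) = 2·4^n + 7 for all n ≥ 0.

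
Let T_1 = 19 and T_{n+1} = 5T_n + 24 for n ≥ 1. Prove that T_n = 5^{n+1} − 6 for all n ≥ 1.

Base case: T_1 = 19, and 5^{1+1} − 6 = 25 − 6 = 19.
Assume T_m = 5^{m+1} − 6 for some m ≥ 1.
Then T_{m+1} = 5T_m + 24 = 5·(5^{m+1} − 6) + 24 = 5^{m+2} − 30 + 24 = 5^{m+2} − 6.
So the formula holds for m+1, and by induction T_n = 5^{n+1} − 6 for all n ≥ 1.

T_n = 5^{n+1} − 6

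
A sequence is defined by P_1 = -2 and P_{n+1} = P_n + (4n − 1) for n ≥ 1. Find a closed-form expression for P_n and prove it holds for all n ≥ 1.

Claim: P_n = 2n^2 − 3n − 1.

Base case: P_1 = -2, and 2·1^2 − 3·1 − 1 = -2.
Assume P_r = 2r^2 − 3r − 1.
Then P_{r+1} = P_r + (4r − 1) = (2r^2 − 3r − 1) + (4r − 1) = 2r^2 + r − 2,
and 2·(r+1)^2 − 3·(r+1) − 1 = 2r^2 + r − 2.
Hence P_n = 2n^2 − 3n − 1 for every n ≥ 1, by induction.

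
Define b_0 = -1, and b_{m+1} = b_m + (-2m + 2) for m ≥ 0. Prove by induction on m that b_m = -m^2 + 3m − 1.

Base case: b_0 = -1, and -0^2 + 3·0 − 1 = -1.
Assume b_k = -k^2 + 3k − 1.
Then b_{k+1} = b_k + (-2k + 2) = (-k^2 + 3k − 1) + (-2k + 2) = -k^2 + k + 1,
and -(k+1)^2 + 3·(k+1) − 1 = -k^2 + k + 1.
By induction, b_m = -m^2 + 3m − 1 for all m ≥ 0.

b_m = -m^2 + 3m − 1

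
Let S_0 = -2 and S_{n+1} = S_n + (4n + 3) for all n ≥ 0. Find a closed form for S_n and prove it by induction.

Claim: S_n = 2n^2 + n − 2.

Base case: S_0 = -2, and 2·0^2 + 0 − 2 = -2.
Assume S_m = 2m^2 + m − 2.
Then S_{m+1} = S_m + (4m + 3) = (2m^2 + m − 2) + (4m + 3) = 2m^2 + 5m + 1,
and 2·(m+1)^2 + (m+1) − 2 = 2m^2 + 5m + 1.
This completes the inductive step, so S_n = 2n^2 + n − 2 for all n ≥ 0.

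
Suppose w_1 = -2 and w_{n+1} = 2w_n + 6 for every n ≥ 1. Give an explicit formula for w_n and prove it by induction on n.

Claim: w_n = 2^{n+1} − 6.

Base case: w_1 = -2, and 2^{1+1} − 6 = 4 − 6 = -2.
Assume w_r = 2^{r+1} − 6 for some r ≥ 1.
Then w_{r+1} = 2w_r + 6 = 2·(2^{r+1} − 6) + 6 = 2^{r+2} − 12 + 6 = 2^{r+2} − 6.
Hence w_n = 2^{n+1} − 6 for every n ≥ 1, by induction.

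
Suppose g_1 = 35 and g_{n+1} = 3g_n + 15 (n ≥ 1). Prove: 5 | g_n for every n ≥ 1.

Base case: g_1 = 35 = 5·7, so 5 | g_1.
Assume 5 | g_j, so g_j = 5t for some integer t.
Then g_{j+1} = 3g_j + 15 = 3·(5t) + 15 = 5(3t + 3), so 5 | g_{j+1}.
By induction, 5 | g_n for all n ≥ 1.

5 | g_n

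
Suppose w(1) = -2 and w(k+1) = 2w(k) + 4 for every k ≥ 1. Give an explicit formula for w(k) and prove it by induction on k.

Claim: w(k) = 2^k − 4.

Base case: w(1) = -2, and 2^1 − 4 = 2 − 4 = -2.
Assume w(j) = 2^j − 4 for some j ≥ 1.
Then w(j+1) = 2w(j) + 4 = 2·(2^j − 4) + 4 = 2^{j+1} − 8 + 4 = 2^{j+1} − 4.
By induction, w(k) = 2^k − 4 for all k ≥ 1.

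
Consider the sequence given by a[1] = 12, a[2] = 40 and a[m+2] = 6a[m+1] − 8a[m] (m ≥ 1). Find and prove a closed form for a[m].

Claim: a[m] = 2·4^m + 2·2^m.

Base cases: a[1] = 12 and 2·4^1 + 2·2^1 = 12; a[2] = 40 and 2·4^2 + 2·2^2 = 40.
Assume a[j] = 2·4^j + 2·2^j for all 1 ≤ j ≤ k, where k ≥ 2.
Then a[k+1] = 6a[k] − 8a[k−1] = 6·(2·4^k + 2·2^k) − 8·(2·4^{k−1} + 2·2^{k−1}) = 2·(6·4 − 8)4^{k−1} + 2·(6·2 − 8)2^{k−1} = 32·4^{k−1} + 8·2^{k−1} = 2·4^{k+1} + 2·2^{k+1}.
By strong induction, a[m] = 2·4^m + 2·2^m for all m ≥ 1.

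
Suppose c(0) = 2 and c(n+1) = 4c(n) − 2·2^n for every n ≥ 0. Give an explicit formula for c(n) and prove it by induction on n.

Claim: c(n) = 4^n + 2^n.

Base case: c(0) = 2, and 4^0 + 2^0 = 1 + 1 = 2.
Assume c(r) = 4^r + 2^r for some r ≥ 0.
Then c(r+1) = 4c(r) − 2·2^r = 4·(4^r + 2^r) − 2·2^r = 4^{r+1} + 4·2^r − 2·2^r = 4^{r+1} + 2·2^r = 4^{r+1} + 2^{r+1}.
So the formula holds for r+1, and by induction c(n) = 4^n + 2^n for all n ≥ 0.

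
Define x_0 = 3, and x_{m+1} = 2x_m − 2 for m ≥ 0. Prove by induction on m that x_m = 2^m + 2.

Base case: x_0 = 3, and 2^0 + 2 = 1 + 2 = 3.
Assume x_j = 2^j + 2 for some j ≥ 0.
Then x_{j+1} = 2x_j − 2 = 2·(2^j + 2) − 2 = 2^{j+1} + 4 − 2 = 2^{j+1} + 2.
So the formula holds for j+1, and by induction x_m = 2^m + 2 for all m ≥ 0.

x_m = 2^m + 2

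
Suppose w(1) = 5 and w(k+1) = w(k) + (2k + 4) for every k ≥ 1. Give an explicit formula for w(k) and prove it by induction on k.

Claim: w(k) = k^2 + 3k + 1.

Base case: w(1) = 5, and 1^2 + 3·1 + 1 = 5.
Assume w(j) = j^2 + 3j + 1.
Then w(j+1) = w(j) + (2j + 4) = (j^2 + 3j + 1) + (2j + 4) = j^2 + 5j + 5,
and (j+1)^2 + 3·(j+1) + 1 = j^2 + 5j + 5.
Hence w(k) = k^2 + 3k + 1 for every k ≥ 1, by induction.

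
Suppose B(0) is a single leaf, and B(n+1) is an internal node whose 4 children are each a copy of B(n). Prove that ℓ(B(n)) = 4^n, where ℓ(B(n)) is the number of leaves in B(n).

Base case: ℓ(B(0)) = 1, and 4^0 = 1.
Assume ℓ(B(r)) = 4^r.
Then ℓ(B(r+1)) = 4·ℓ(B(r)) = 4·4^r = 4^{r+1}.
So the formula holds for r+1, and by induction ℓ(B(n)) = 4^n for all n ≥ 0.

ℓ(B(n)) = 4^n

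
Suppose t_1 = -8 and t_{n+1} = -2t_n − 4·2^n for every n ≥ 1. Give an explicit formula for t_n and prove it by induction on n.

Claim: t_n = 3·(-2)^n − 2^n.

Base case: t_1 = -8, and 3·(-2)^1 − 2^1 = -6 − 2 = -8.
Assume t_m = 3·(-2)^m − 2^m for some m ≥ 1.
Then t_{m+1} = -2t_m − 4·2^m = -2·(3·(-2)^m − 2^m) − 4·2^m = 3·(-2)^{m+1} + 2·2^m − 4·2^m = 3·(-2)^{m+1} − 2·2^m = 3·(-2)^{m+1} − 2^{m+1}.
By induction, t_n = 3·(-2)^n − 2^n for all n ≥ 1.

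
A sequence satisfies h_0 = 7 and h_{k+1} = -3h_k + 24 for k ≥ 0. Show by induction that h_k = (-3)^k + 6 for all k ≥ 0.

Base case: h_0 = 7, and (-3)^0 + 6 = 1 + 6 = 7.
Assume h_r = (-3)^r + 6 for some r ≥ 0.
Then h_{r+1} = -3h_r + 24 = -3·((-3)^r + 6) + 24 = -3·(-3)^r − 18 + 24 = (-3)^{r+1} + 6.
So the formula holds for r+1, and by induction h_k = (-3)^k + 6 for all k ≥ 0.

h_k = (-3)^k + 6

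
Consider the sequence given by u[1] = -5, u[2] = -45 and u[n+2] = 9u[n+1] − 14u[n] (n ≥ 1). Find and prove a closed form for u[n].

Claim: u[n] = 2^n − 7^n.

Base cases: u[1] = -5 and 2^1 − 7^1 = -5; u[2] = -45 and 2^2 − 7^2 = -45.
Assume u[j] = 2^j − 7^j for all 1 ≤ j ≤ r, where r ≥ 2.
Then u[r+1] = 9u[r] − 14u[r−1] = 9·(2^r − 7^r) − 14·(2^{r−1} − 7^{r−1}) = (9·2 − 14)2^{r−1} − (9·7 − 14)7^{r−1} = 4·2^{r−1} − 49·7^{r−1} = 2^{r+1} − 7^{r+1}.
Hence u[n] = 2^n − 7^n for every n ≥ 1, by strong induction.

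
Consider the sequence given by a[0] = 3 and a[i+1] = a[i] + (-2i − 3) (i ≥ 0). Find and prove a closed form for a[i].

Claim: a[i] = -i^2 − 2i + 3.

Base case: a[0] = 3, and -0^2 − 2·0 + 3 = 3.
Assume a[k] = -k^2 − 2k + 3.
Then a[k+1] = a[k] + (-2k − 3) = (-k^2 − 2k + 3) + (-2k − 3) = -k^2 − 4k,
and -(k+1)^2 − 2·(k+1) + 3 = -k^2 − 4k.
This completes the inductive step, so a[i] = -i^2 − 2i + 3 for all i ≥ 0.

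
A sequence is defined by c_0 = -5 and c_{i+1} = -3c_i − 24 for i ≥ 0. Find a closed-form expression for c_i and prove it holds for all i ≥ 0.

Claim: c_i = (-3)^i − 6.

Base case: c_0 = -5, and (-3)^0 − 6 = 1 − 6 = -5.
Assume c_j = (-3)^j − 6 for some j ≥ 0.
Then c_{j+1} = -3c_j − 24 = -3·((-3)^j − 6) − 24 = -3·(-3)^j + 18 − 24 = (-3)^{j+1} − 6.
Hence c_i = (-3)^i − 6 for every i ≥ 0, by induction.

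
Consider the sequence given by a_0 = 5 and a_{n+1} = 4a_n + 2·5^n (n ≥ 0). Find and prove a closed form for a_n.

Claim: a_n = 3·4^n + 2·5^n.

Base case: a_0 = 5, and 3·4^0 + 2·5^0 = 3 + 2 = 5.
Assume a_m = 3·4^m + 2·5^m for some m ≥ 0.
Then a_{m+1} = 4a_m + 2·5^m = 4·(3·4^m + 2·5^m) + 2·5^m = 3·4^{m+1} + 8·5^m + 2·5^m = 3·4^{m+1} + 10·5^m = 3·4^{m+1} + 2·5^{m+1}.
So the formula holds for m+1, and by induction a_n = 3·4^n + 2·5^n for all n ≥ 0.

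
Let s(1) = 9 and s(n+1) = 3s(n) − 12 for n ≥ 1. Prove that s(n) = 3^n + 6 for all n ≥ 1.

Base case: s(1) = 9, and 3^1 + 6 = 3 + 6 = 9.
Assume s(r) = 3^r + 6 for some r ≥ 1.
Then s(r+1) = 3s(r) − 12 = 3·(3^r + 6) − 12 = 3^{r+1} + 18 − 12 = 3^{r+1} + 6.
This completes the inductive step, so s(n) = 3^n + 6 for all n ≥ 1.

s(n) = 3^n + 6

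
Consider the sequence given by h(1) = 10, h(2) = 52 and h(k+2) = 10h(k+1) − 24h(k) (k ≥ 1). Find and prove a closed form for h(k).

Claim: h(k) = 4^k + 6^k.

Base cases: h(1) = 10 and 4^1 + 6^1 = 10; h(2) = 52 and 4^2 + 6^2 = 52.
Assume h(i) = 4^i + 6^i for all 1 ≤ i ≤ j, where j ≥ 2.
Then h(j+1) = 10h(j) − 24h(j−1) = 10·(4^j + 6^j) − 24·(4^{j−1} + 6^{j−1}) = (10·4 − 24)4^{j−1} + (10·6 − 24)6^{j−1} = 16·4^{j−1} + 36·6^{j−1} = 4^{j+1} + 6^{j+1}.
So the formula holds for j+1, and by strong induction h(k) = 4^k + 6^k for all k ≥ 1.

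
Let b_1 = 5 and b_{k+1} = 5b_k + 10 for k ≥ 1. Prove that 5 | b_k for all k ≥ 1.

Base case: b_1 = 5 = 5·1, so 5 | b_1.
Assume 5 | b_m, so b_m = 5t for some integer t.
Then b_{m+1} = 5b_m + 10 = 5·(5t) + 10 = 5(5t + 2), so 5 | b_{m+1}.
By induction, 5 | b_k for all k ≥ 1.

5 | b_k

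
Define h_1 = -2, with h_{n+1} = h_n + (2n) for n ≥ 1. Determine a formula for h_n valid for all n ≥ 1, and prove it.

Claim: h_n = n^2 − n − 2.

Base case: h_1 = -2, and 1^2 − 1 − 2 = -2.
Assume h_k = k^2 − k − 2.
Then h_{k+1} = h_k + (2k) = (k^2 − k − 2) + (2k) = k^2 + k − 2,
and (k+1)^2 − (k+1) − 2 = k^2 + k − 2.
This completes the inductive step, so h_n = n^2 − n − 2 for all n ≥ 1.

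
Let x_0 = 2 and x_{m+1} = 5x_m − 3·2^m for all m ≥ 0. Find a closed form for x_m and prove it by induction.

Claim: x_m = 5^m + 2^m.

Base case: x_0 = 2, and 5^0 + 2^0 = 1 + 1 = 2.
Assume x_k = 5^k + 2^k for some k ≥ 0.
Then x_{k+1} = 5x_k − 3·2^k = 5·(5^k + 2^k) − 3·2^k = 5^{k+1} + 5·2^k − 3·2^k = 5^{k+1} + 2·2^k = 5^{k+1} + 2^{k+1}.
This completes the inductive step, so x_m = 5^m + 2^m for all m ≥ 0.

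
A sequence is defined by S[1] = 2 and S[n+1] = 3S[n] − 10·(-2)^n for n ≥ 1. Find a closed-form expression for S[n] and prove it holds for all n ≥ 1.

Claim: S[n] = 2·3^n + 2·(-2)^n.

Base case: S[1] = 2, and 2·3^1 + 2·(-2)^1 = 6 − 4 = 2.
Assume S[m] = 2·3^m + 2·(-2)^m for some m ≥ 1.
Then S[m+1] = 3S[m] − 10·(-2)^m = 3·(2·3^m + 2·(-2)^m) − 10·(-2)^m = 2·3^{m+1} + 6·(-2)^m − 10·(-2)^m = 2·3^{m+1} − 4·(-2)^m = 2·3^{m+1} + 2·(-2)^{m+1}.
So the formula holds for m+1, and by induction S[n] = 2·3^n + 2·(-2)^n for all n ≥ 1.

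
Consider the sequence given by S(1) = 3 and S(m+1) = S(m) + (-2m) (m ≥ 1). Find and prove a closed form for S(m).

Claim: S(m) = -m^2 + m + 3.

Base case: S(1) = 3, and -1^2 + 1 + 3 = 3.
Assume S(j) = -j^2 + j + 3.
Then S(j+1) = S(j) + (-2j) = (-j^2 + j + 3) + (-2j) = -j^2 − j + 3,
and -(j+1)^2 + (j+1) + 3 = -j^2 − j + 3.
Hence S(m) = -m^2 + m + 3 for every m ≥ 1, by induction.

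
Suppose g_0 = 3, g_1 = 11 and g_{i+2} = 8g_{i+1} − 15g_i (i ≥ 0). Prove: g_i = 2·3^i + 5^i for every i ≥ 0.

Base cases: g_0 = 3 and 2·3^0 + 5^0 = 3; g_1 = 11 and 2·3^1 + 5^1 = 11.
Assume g_j = 2·3^j + 5^j for all 0 ≤ j ≤ r, where r ≥ 1.
Then g_{r+1} = 8g_r − 15g_{r−1} = 8·(2·3^r + 5^r) − 15·(2·3^{r−1} + 5^{r−1}) = 2·(8·3 − 15)3^{r−1} + (8·5 − 15)5^{r−1} = 18·3^{r−1} + 25·5^{r−1} = 2·3^{r+1} + 5^{r+1}.
This completes the inductive step, so g_i = 2·3^i + 5^i for all i ≥ 0.

g_i = 2·3^i + 5^i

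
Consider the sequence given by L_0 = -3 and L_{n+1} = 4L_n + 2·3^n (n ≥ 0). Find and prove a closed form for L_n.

Claim: L_n = -4^n − 2·3^n.

Base case: L_0 = -3, and -4^0 − 2·3^0 = -1 − 2 = -3.
Assume L_m = -4^m − 2·3^m for some m ≥ 0.
Then L_{m+1} = 4L_m + 2·3^m = 4·(-4^m − 2·3^m) + 2·3^m = -4^{m+1} − 8·3^m + 2·3^m = -4^{m+1} − 6·3^m = -4^{m+1} − 2·3^{m+1}.
So the formula holds for m+1, and by induction L_n = -4^n − 2·3^n for all n ≥ 0.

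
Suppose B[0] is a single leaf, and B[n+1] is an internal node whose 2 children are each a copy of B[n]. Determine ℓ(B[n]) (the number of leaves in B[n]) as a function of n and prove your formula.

Claim: ℓ(B[n]) = 2^n.

Base case: ℓ(B[0]) = 1, and 2^0 = 1.
Assume ℓ(B[m]) = 2^m.
Then ℓ(B[m+1]) = 2·ℓ(B[m]) = 2·2^m = 2^{m+1}.
Hence ℓ(B[n]) = 2^n for every n ≥ 0, by induction.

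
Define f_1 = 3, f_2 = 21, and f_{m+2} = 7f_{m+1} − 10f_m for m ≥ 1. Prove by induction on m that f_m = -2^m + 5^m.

Base cases: f_1 = 3 and -2^1 + 5^1 = 3; f_2 = 21 and -2^2 + 5^2 = 21.
Assume f_i = -2^i + 5^i for all 1 ≤ i ≤ j, where j ≥ 2.
Then f_{j+1} = 7f_j − 10f_{j−1} = 7·(-2^j + 5^j) − 10·(-2^{j−1} + 5^{j−1}) = -(7·2 − 10)2^{j−1} + (7·5 − 10)5^{j−1} = -4·2^{j−1} + 25·5^{j−1} = -2^{j+1} + 5^{j+1}.
Hence f_m = -2^m + 5^m for every m ≥ 1, by strong induction.

f_m = -2^m + 5^m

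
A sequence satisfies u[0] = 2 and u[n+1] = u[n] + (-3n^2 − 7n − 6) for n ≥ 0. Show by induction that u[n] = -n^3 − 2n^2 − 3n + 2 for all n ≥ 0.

Base case: u[0] = 2, and -0^3 − 2·0^2 − 3·0 + 2 = 2.
Assume u[k] = -k^3 − 2k^2 − 3k + 2.
Then u[k+1] = u[k] + (-3k^2 − 7k − 6) = (-k^3 − 2k^2 − 3k + 2) + (-3k^2 − 7k − 6) = -k^3 − 5k^2 − 10k − 4,
and -(k+1)^3 − 2·(k+1)^2 − 3·(k+1) + 2 = -k^3 − 5k^2 − 10k − 4.
This completes the inductive step, so u[n] = -n^3 − 2n^2 − 3n + 2 for all n ≥ 0.

u[n] = -n^3 − 2n^2 − 3n + 2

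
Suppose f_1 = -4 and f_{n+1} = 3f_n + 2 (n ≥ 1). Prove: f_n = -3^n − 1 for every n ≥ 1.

Base case: f_1 = -4, and -3^1 − 1 = -3 − 1 = -4.
Assume f_r = -3^r − 1 for some r ≥ 1.
Then f_{r+1} = 3f_r + 2 = 3·(-3^r − 1) + 2 = -3^{r+1} − 3 + 2 = -3^{r+1} − 1.
This completes the inductive step, so f_n = -3^n − 1 for all n ≥ 1.

f_n = -3^n − 1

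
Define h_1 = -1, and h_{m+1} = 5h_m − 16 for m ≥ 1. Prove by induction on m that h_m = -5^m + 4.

Base case: h_1 = -1, and -5^1 + 4 = -5 + 4 = -1.
Assume h_r = -5^r + 4 for some r ≥ 1.
Then h_{r+1} = 5h_r − 16 = 5·(-5^r + 4) − 16 = -5^{r+1} + 20 − 16 = -5^{r+1} + 4.
By induction, h_m = -5^m + 4 for all m ≥ 1.

h_m = -5^m + 4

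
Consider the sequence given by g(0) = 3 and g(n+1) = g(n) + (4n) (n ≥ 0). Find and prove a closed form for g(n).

Claim: g(n) = 2n^2 − 2n + 3.

Base case: g(0) = 3, and 2·0^2 − 2·0 + 3 = 3.
Assume g(r) = 2r^2 − 2r + 3.
Then g(r+1) = g(r) + (4r) = (2r^2 − 2r + 3) + (4r) = 2r^2 + 2r + 3,
and 2·(r+1)^2 − 2·(r+1) + 3 = 2r^2 + 2r + 3.
Hence g(n) = 2n^2 − 2n + 3 for every n ≥ 0, by induction.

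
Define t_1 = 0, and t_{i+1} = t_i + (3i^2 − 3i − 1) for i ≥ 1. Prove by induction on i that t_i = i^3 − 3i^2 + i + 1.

Base case: t_1 = 0, and 1^3 − 3·1^2 + 1 + 1 = 0.
Assume t_m = m^3 − 3m^2 + m + 1.
Then t_{m+1} = t_m + (3m^2 − 3m − 1) = (m^3 − 3m^2 + m + 1) + (3m^2 − 3m − 1) = m^3 − 2m,
and (m+1)^3 − 3·(m+1)^2 + (m+1) + 1 = m^3 − 2m.
Hence t_i = i^3 − 3i^2 + i + 1 for every i ≥ 1, by induction.

t_i = i^3 − 3i^2 + i + 1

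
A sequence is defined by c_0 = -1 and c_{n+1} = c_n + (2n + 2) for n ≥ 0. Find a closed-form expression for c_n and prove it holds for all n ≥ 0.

Claim: c_n = n^2 + n − 1.

Base case: c_0 = -1, and 0^2 + 0 − 1 = -1.
Assume c_r = r^2 + r − 1.
Then c_{r+1} = c_r + (2r + 2) = (r^2 + r − 1) + (2r + 2) = r^2 + 3r + 1,
and (r+1)^2 + (r+1) − 1 = r^2 + 3r + 1.
Hence c_n = n^2 + n − 1 for every n ≥ 0, by induction.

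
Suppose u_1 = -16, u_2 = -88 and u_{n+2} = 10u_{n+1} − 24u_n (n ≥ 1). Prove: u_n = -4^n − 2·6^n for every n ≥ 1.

Base cases: u_1 = -16 and -4^1 − 2·6^1 = -16; u_2 = -88 and -4^2 − 2·6^2 = -88.
Assume u_j = -4^j − 2·6^j for all 1 ≤ j ≤ m, where m ≥ 2.
Then u_{m+1} = 10u_m − 24u_{m−1} = 10·(-4^m − 2·6^m) − 24·(-4^{m−1} − 2·6^{m−1}) = -(10·4 − 24)4^{m−1} − 2·(10·6 − 24)6^{m−1} = -16·4^{m−1} − 72·6^{m−1} = -4^{m+1} − 2·6^{m+1}.
By strong induction, u_n = -4^n − 2·6^n for all n ≥ 1.

u_n = -4^n − 2·6^n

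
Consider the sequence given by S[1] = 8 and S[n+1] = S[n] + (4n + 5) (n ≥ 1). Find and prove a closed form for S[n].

Claim: S[n] = 2n^2 + 3n + 3.

Base case: S[1] = 8, and 2·1^2 + 3·1 + 3 = 8.
Assume S[m] = 2m^2 + 3m + 3.
Then S[m+1] = S[m] + (4m + 5) = (2m^2 + 3m + 3) + (4m + 5) = 2m^2 + 7m + 8,
and 2·(m+1)^2 + 3·(m+1) + 3 = 2m^2 + 7m + 8.
Hence S[n] = 2n^2 + 3n + 3 for every n ≥ 1, by induction.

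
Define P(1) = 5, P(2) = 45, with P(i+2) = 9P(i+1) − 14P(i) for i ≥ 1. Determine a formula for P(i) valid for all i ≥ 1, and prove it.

Claim: P(i) = -2^i + 7^i.

Base cases: P(1) = 5 and -2^1 + 7^1 = 5; P(2) = 45 and -2^2 + 7^2 = 45.
Assume P(j) = -2^j + 7^j for all 1 ≤ j ≤ r, where r ≥ 2.
Then P(r+1) = 9P(r) − 14P(r−1) = 9·(-2^r + 7^r) − 14·(-2^{r−1} + 7^{r−1}) = -(9·2 − 14)2^{r−1} + (9·7 − 14)7^{r−1} = -4·2^{r−1} + 49·7^{r−1} = -2^{r+1} + 7^{r+1}.
By strong induction, P(i) = -2^i + 7^i for all i ≥ 1.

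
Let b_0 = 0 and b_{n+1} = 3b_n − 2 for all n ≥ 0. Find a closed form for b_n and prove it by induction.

Claim: b_n = -3^n + 1.

Base case: b_0 = 0, and -3^0 + 1 = -1 + 1 = 0.
Assume b_r = -3^r + 1 for some r ≥ 0.
Then b_{r+1} = 3b_r − 2 = 3·(-3^r + 1) − 2 = -3^{r+1} + 3 − 2 = -3^{r+1} + 1.
By induction, b_n = -3^n + 1 for all n ≥ 0.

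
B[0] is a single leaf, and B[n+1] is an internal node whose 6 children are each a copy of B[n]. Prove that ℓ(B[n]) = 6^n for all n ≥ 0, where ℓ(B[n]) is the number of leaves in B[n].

Base case: ℓ(B[0]) = 1, and 6^0 = 1.
Assume ℓ(B[j]) = 6^j.
Then ℓ(B[j+1]) = 6·ℓ(B[j]) = 6·6^j = 6^{j+1}.
By induction, ℓ(B[n]) = 6^n for all n ≥ 0.

ℓ(B[n]) = 6^n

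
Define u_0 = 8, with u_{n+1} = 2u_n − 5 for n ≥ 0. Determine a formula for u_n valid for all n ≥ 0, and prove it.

Claim: u_n = 3·2^n + 5.

Base case: u_0 = 8, and 3·2^0 + 5 = 3 + 5 = 8.
Assume u_r = 3·2^r + 5 for some r ≥ 0.
Then u_{r+1} = 2u_r − 5 = 2·(3·2^r + 5) − 5 = 6·2^r + 10 − 5 = 3·2^{r+1} + 5.
Hence u_n = 3·2^n + 5 for every n ≥ 0, by induction.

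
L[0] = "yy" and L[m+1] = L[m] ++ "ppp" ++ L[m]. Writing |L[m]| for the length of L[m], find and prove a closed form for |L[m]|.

Claim: |L[m]| = 5·2^m − 3.

Base case: |L[0]| = 2, and 5·2^0 − 3 = 2.
Assume |L[r]| = 5·2^r − 3.
Then |L[r+1]| = |L[r]| + 3 + |L[r]| = 2|L[r]| + 3 = 2(5·2^r − 3) + 3 = 5·2^{r+1} − 6 + 3 = 5·2^{r+1} − 3.
This completes the inductive step, so |L[m]| = 5·2^m − 3 for all m ≥ 0.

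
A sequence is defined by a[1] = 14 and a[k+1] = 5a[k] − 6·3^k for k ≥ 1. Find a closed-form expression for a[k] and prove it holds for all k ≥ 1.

Claim: a[k] = 5^k + 3·3^k.

Base case: a[1] = 14, and 5^1 + 3·3^1 = 5 + 9 = 14.
Assume a[r] = 5^r + 3·3^r for some r ≥ 1.
Then a[r+1] = 5a[r] − 6·3^r = 5·(5^r + 3·3^r) − 6·3^r = 5^{r+1} + 15·3^r − 6·3^r = 5^{r+1} + 9·3^r = 5^{r+1} + 3·3^{r+1}.
This completes the inductive step, so a[k] = 5^k + 3·3^k for all k ≥ 1.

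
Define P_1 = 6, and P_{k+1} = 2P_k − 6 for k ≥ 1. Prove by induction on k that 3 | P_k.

Base case: P_1 = 6 = 3·2, so 3 | P_1.
Assume 3 | P_r, so P_r = 3t for some integer t.
Then P_{r+1} = 2P_r − 6 = 2·(3t) − 6 = 3(2t − 2), so 3 | P_{r+1}.
So the property holds for r+1, and by induction 3 | P_k for all k ≥ 1.

3 | P_k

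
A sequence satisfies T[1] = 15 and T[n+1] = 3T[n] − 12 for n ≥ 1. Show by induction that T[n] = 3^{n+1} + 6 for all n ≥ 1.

Base case: T[1] = 15, and 3^{1+1} + 6 = 9 + 6 = 15.
Assume T[j] = 3^{j+1} + 6 for some j ≥ 1.
Then T[j+1] = 3T[j] − 12 = 3·(3^{j+1} + 6) − 12 = 3^{j+2} + 18 − 12 = 3^{j+2} + 6.
This completes the inductive step, so T[n] = 3^{n+1} + 6 for all n ≥ 1.

T[n] = 3^{n+1} + 6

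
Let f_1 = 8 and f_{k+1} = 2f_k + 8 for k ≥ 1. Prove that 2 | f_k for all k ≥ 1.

Base case: f_1 = 8 = 2·4, so 2 | f_1.
Assume 2 | f_m, so f_m = 2t for some integer t.
Then f_{m+1} = 2f_m + 8 = 2·(2t) + 8 = 2(2t + 4), so 2 | f_{m+1}.
This completes the inductive step, so 2 | f_k for all k ≥ 1.

2 | f_k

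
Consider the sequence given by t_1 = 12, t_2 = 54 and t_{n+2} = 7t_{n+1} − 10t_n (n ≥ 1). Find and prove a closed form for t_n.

Claim: t_n = 2·5^n + 2^n.

Base cases: t_1 = 12 and 2·5^1 + 2^1 = 12; t_2 = 54 and 2·5^2 + 2^2 = 54.
Assume t_j = 2·5^j + 2^j for all 1 ≤ j ≤ r, where r ≥ 2.
Then t_{r+1} = 7t_r − 10t_{r−1} = 7·(2·5^r + 2^r) − 10·(2·5^{r−1} + 2^{r−1}) = 2·(7·5 − 10)5^{r−1} + (7·2 − 10)2^{r−1} = 50·5^{r−1} + 4·2^{r−1} = 2·5^{r+1} + 2^{r+1}.
This completes the inductive step, so t_n = 2·5^n + 2^n for all n ≥ 1.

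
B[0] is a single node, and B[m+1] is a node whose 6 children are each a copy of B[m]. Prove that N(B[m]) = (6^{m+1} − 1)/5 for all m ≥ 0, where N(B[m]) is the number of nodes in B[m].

Base case: N(B[0]) = 1, and (6^{0+1} − 1)/5 = 1.
Assume N(B[j]) = (6^{j+1} − 1)/5.
Then N(B[j+1]) = 1 + 6N(B[j]) = 1 + 6·(6^{j+1} − 1)/5 = 1 + (6^{j+2} − 6)/5 = (5 + 6^{j+2} − 6)/5 = (6^{j+2} − 1)/5.
So the formula holds for j+1, and by induction N(B[m]) = (6^{m+1} − 1)/5 for all m ≥ 0.

N(B[m]) = (6^{m+1} − 1)/5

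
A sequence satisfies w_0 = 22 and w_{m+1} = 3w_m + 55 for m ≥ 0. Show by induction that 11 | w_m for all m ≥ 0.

Base case: w_0 = 22 = 11·2, so 11 | w_0.
Assume 11 | w_k, so w_k = 11t for some integer t.
Then w_{k+1} = 3w_k + 55 = 3·(11t) + 55 = 11(3t + 5), so 11 | w_{k+1}.
By induction, 11 | w_m for all m ≥ 0.

11 | w_m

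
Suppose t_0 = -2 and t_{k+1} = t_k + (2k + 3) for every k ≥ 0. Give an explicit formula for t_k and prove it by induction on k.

Claim: t_k = k^2 + 2k − 2.

Base case: t_0 = -2, and 0^2 + 2·0 − 2 = -2.
Assume t_m = m^2 + 2m − 2.
Then t_{m+1} = t_m + (2m + 3) = (m^2 + 2m − 2) + (2m + 3) = m^2 + 4m + 1,
and (m+1)^2 + 2·(m+1) − 2 = m^2 + 4m + 1.
Hence t_k = k^2 + 2k − 2 for every k ≥ 0, by induction.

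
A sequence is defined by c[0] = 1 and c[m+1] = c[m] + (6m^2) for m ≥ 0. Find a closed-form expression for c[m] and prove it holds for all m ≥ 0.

Claim: c[m] = 2m^3 − 3m^2 + m + 1.

Base case: c[0] = 1, and 2·0^3 − 3·0^2 + 0 + 1 = 1.
Assume c[j] = 2j^3 − 3j^2 + j + 1.
Then c[j+1] = c[j] + (6j^2) = (2j^3 − 3j^2 + j + 1) + (6j^2) = 2j^3 + 3j^2 + j + 1,
and 2·(j+1)^3 − 3·(j+1)^2 + (j+1) + 1 = 2j^3 + 3j^2 + j + 1.
By induction, c[m] = 2m^3 − 3m^2 + m + 1 for all m ≥ 0.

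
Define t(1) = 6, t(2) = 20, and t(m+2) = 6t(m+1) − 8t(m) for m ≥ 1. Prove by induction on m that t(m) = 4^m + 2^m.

Base cases: t(1) = 6 and 4^1 + 2^1 = 6; t(2) = 20 and 4^2 + 2^2 = 20.
Assume t(i) = 4^i + 2^i for all 1 ≤ i ≤ j, where j ≥ 2.
Then t(j+1) = 6t(j) − 8t(j−1) = 6·(4^j + 2^j) − 8·(4^{j−1} + 2^{j−1}) = (6·4 − 8)4^{j−1} + (6·2 − 8)2^{j−1} = 16·4^{j−1} + 4·2^{j−1} = 4^{j+1} + 2^{j+1}.
So the formula holds for j+1, and by strong induction t(m) = 4^m + 2^m for all m ≥ 1.

t(m) = 4^m + 2^m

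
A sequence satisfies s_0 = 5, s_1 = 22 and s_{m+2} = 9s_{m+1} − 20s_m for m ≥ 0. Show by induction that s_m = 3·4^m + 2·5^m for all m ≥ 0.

Base cases: s_0 = 5 and 3·4^0 + 2·5^0 = 5; s_1 = 22 and 3·4^1 + 2·5^1 = 22.
Assume s_i = 3·4^i + 2·5^i for all 0 ≤ i ≤ j, where j ≥ 1.
Then s_{j+1} = 9s_j − 20s_{j−1} = 9·(3·4^j + 2·5^j) − 20·(3·4^{j−1} + 2·5^{j−1}) = 3·(9·4 − 20)4^{j−1} + 2·(9·5 − 20)5^{j−1} = 48·4^{j−1} + 50·5^{j−1} = 3·4^{j+1} + 2·5^{j+1}.
Hence s_m = 3·4^m + 2·5^m for every m ≥ 0, by strong induction.

s_m = 3·4^m + 2·5^m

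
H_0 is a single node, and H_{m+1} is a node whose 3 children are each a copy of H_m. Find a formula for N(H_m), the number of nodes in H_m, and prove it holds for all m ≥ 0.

Claim: N(H_m) = (3^{m+1} − 1)/2.

Base case: N(H_0) = 1, and (3^{0+1} − 1)/2 = 1.
Assume N(H_j) = (3^{j+1} − 1)/2.
Then N(H_{j+1}) = 1 + 3N(H_j) = 1 + 3·(3^{j+1} − 1)/2 = 1 + (3^{j+2} − 3)/2 = (2 + 3^{j+2} − 3)/2 = (3^{j+2} − 1)/2.
By induction, N(H_m) = (3^{m+1} − 1)/2 for all m ≥ 0.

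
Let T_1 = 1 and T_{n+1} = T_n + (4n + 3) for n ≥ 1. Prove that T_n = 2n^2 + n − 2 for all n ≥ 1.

Base case: T_1 = 1, and 2·1^2 + 1 − 2 = 1.
Assume T_m = 2m^2 + m − 2.
Then T_{m+1} = T_m + (4m + 3) = (2m^2 + m − 2) + (4m + 3) = 2m^2 + 5m + 1,
and 2·(m+1)^2 + (m+1) − 2 = 2m^2 + 5m + 1.
This completes the inductive step, so T_n = 2n^2 + n − 2 for all n ≥ 1.

T_n = 2n^2 + n − 2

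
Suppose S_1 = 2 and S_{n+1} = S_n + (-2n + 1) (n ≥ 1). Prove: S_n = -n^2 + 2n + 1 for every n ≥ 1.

Base case: S_1 = 2, and -1^2 + 2·1 + 1 = 2.
Assume S_k = -k^2 + 2k + 1.
Then S_{k+1} = S_k + (-2k + 1) = (-k^2 + 2k + 1) + (-2k + 1) = -k^2 + 2,
and -(k+1)^2 + 2·(k+1) + 1 = -k^2 + 2.
Hence S_n = -n^2 + 2n + 1 for every n ≥ 1, by induction.

S_n = -n^2 + 2n + 1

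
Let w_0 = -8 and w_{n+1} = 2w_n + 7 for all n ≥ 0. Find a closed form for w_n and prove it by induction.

Claim: w_n = -2^n − 7.

Base case: w_0 = -8, and -2^0 − 7 = -1 − 7 = -8.
Assume w_k = -2^k − 7 for some k ≥ 0.
Then w_{k+1} = 2w_k + 7 = 2·(-2^k − 7) + 7 = -2^{k+1} − 14 + 7 = -2^{k+1} − 7.
So the formula holds for k+1, and by induction w_n = -2^n − 7 for all n ≥ 0.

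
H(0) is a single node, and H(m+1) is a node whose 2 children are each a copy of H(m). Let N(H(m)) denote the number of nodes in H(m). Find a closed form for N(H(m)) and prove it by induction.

Claim: N(H(m)) = 2^{m+1} − 1.

Base case: N(H(0)) = 1, and 2^{0+1} − 1 = 1.
Assume N(H(k)) = 2^{k+1} − 1.
Then N(H(k+1)) = 1 + 2N(H(k)) = 1 + 2(2^{k+1} − 1) = 2^{k+2} − 2 + 1 = 2^{k+2} − 1.
Hence N(H(m)) = 2^{m+1} − 1 for every m ≥ 0, by induction.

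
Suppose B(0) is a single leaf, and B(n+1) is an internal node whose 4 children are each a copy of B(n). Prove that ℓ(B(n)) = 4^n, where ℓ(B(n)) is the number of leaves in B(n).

Base case: ℓ(B(0)) = 1, and 4^0 = 1.
Assume ℓ(B(r)) = 4^r.
Then ℓ(B(r+1)) = 4·ℓ(B(r)) = 4·4^r = 4^{r+1}.
By induction, ℓ(B(n)) = 4^n for all n ≥ 0.

ℓ(B(n)) = 4^n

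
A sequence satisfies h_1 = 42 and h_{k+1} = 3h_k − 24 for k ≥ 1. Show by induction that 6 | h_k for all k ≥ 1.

Base case: h_1 = 42 = 6·7, so 6 | h_1.
Assume 6 | h_j, so h_j = 6t for some integer t.
Then h_{j+1} = 3h_j − 24 = 3·(6t) − 24 = 6(3t − 4), so 6 | h_{j+1}.
Hence 6 | h_k for every k ≥ 1, by induction.

6 | h_k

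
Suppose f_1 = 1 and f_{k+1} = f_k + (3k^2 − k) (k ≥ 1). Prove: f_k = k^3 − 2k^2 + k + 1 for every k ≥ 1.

Base case: f_1 = 1, and 1^3 − 2·1^2 + 1 + 1 = 1.
Assume f_j = j^3 − 2j^2 + j + 1.
Then f_{j+1} = f_j + (3j^2 − j) = (j^3 − 2j^2 + j + 1) + (3j^2 − j) = j^3 + j^2 + 1,
and (j+1)^3 − 2·(j+1)^2 + (j+1) + 1 = j^3 + j^2 + 1.
Hence f_k = k^3 − 2k^2 + k + 1 for every k ≥ 1, by induction.

f_k = k^3 − 2k^2 + k + 1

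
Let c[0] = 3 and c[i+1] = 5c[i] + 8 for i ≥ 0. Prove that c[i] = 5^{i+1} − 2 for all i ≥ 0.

Base case: c[0] = 3, and 5^{0+1} − 2 = 5 − 2 = 3.
Assume c[m] = 5^{m+1} − 2 for some m ≥ 0.
Then c[m+1] = 5c[m] + 8 = 5·(5^{m+1} − 2) + 8 = 5^{m+2} − 10 + 8 = 5^{m+2} − 2.
So the formula holds for m+1, and by induction c[i] = 5^{i+1} − 2 for all i ≥ 0.

c[i] = 5^{i+1} − 2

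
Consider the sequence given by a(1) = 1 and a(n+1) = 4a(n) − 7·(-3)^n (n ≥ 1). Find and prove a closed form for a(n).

Claim: a(n) = 4^n + (-3)^n.

Base case: a(1) = 1, and 4^1 + (-3)^1 = 4 − 3 = 1.
Assume a(k) = 4^k + (-3)^k for some k ≥ 1.
Then a(k+1) = 4a(k) − 7·(-3)^k = 4·(4^k + (-3)^k) − 7·(-3)^k = 4^{k+1} + 4·(-3)^k − 7·(-3)^k = 4^{k+1} − 3·(-3)^k = 4^{k+1} + (-3)^{k+1}.
By induction, a(n) = 4^n + (-3)^n for all n ≥ 1.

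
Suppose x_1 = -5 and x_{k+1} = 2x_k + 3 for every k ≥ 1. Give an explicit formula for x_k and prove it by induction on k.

Claim: x_k = -2^k − 3.

Base case: x_1 = -5, and -2^1 − 3 = -2 − 3 = -5.
Assume x_r = -2^r − 3 for some r ≥ 1.
Then x_{r+1} = 2x_r + 3 = 2·(-2^r − 3) + 3 = -2^{r+1} − 6 + 3 = -2^{r+1} − 3.
By induction, x_k = -2^k − 3 for all k ≥ 1.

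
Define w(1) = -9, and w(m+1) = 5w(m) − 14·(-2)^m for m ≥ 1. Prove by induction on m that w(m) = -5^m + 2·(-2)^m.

Base case: w(1) = -9, and -5^1 + 2·(-2)^1 = -5 − 4 = -9.
Assume w(j) = -5^j + 2·(-2)^j for some j ≥ 1.
Then w(j+1) = 5w(j) − 14·(-2)^j = 5·(-5^j + 2·(-2)^j) − 14·(-2)^j = -5^{j+1} + 10·(-2)^j − 14·(-2)^j = -5^{j+1} − 4·(-2)^j = -5^{j+1} + 2·(-2)^{j+1}.
Hence w(m) = -5^m + 2·(-2)^m for every m ≥ 1, by induction.

w(m) = -5^m + 2·(-2)^m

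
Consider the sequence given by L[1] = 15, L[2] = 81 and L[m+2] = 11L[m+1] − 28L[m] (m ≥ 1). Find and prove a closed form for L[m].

Claim: L[m] = 7^m + 2·4^m.

Base cases: L[1] = 15 and 7^1 + 2·4^1 = 15; L[2] = 81 and 7^2 + 2·4^2 = 81.
Assume L[j] = 7^j + 2·4^j for all 1 ≤ j ≤ k, where k ≥ 2.
Then L[k+1] = 11L[k] − 28L[k−1] = 11·(7^k + 2·4^k) − 28·(7^{k−1} + 2·4^{k−1}) = (11·7 − 28)7^{k−1} + 2·(11·4 − 28)4^{k−1} = 49·7^{k−1} + 32·4^{k−1} = 7^{k+1} + 2·4^{k+1}.
So the formula holds for k+1, and by strong induction L[m] = 7^m + 2·4^m for all m ≥ 1.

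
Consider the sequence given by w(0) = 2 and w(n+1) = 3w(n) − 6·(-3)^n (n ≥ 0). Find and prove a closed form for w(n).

Claim: w(n) = 3^n + (-3)^n.

Base case: w(0) = 2, and 3^0 + (-3)^0 = 1 + 1 = 2.
Assume w(k) = 3^k + (-3)^k for some k ≥ 0.
Then w(k+1) = 3w(k) − 6·(-3)^k = 3·(3^k + (-3)^k) − 6·(-3)^k = 3^{k+1} + 3·(-3)^k − 6·(-3)^k = 3^{k+1} − 3·(-3)^k = 3^{k+1} + (-3)^{k+1}.
So the formula holds for k+1, and by induction w(n) = 3^n + (-3)^n for all n ≥ 0.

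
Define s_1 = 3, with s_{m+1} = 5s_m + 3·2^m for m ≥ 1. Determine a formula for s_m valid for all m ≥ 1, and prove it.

Claim: s_m = 5^m − 2^m.

Base case: s_1 = 3, and 5^1 − 2^1 = 5 − 2 = 3.
Assume s_j = 5^j − 2^j for some j ≥ 1.
Then s_{j+1} = 5s_j + 3·2^j = 5·(5^j − 2^j) + 3·2^j = 5^{j+1} − 5·2^j + 3·2^j = 5^{j+1} − 2·2^j = 5^{j+1} − 2^{j+1}.
This completes the inductive step, so s_m = 5^m − 2^m for all m ≥ 1.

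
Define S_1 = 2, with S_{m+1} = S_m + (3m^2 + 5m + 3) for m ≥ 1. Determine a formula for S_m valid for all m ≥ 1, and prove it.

Claim: S_m = m^3 + m^2 + m − 1.

Base case: S_1 = 2, and 1^3 + 1^2 + 1 − 1 = 2.
Assume S_k = k^3 + k^2 + k − 1.
Then S_{k+1} = S_k + (3k^2 + 5k + 3) = (k^3 + k^2 + k − 1) + (3k^2 + 5k + 3) = k^3 + 4k^2 + 6k + 2,
and (k+1)^3 + (k+1)^2 + (k+1) − 1 = k^3 + 4k^2 + 6k + 2.
Hence S_m = m^3 + m^2 + m − 1 for every m ≥ 1, by induction.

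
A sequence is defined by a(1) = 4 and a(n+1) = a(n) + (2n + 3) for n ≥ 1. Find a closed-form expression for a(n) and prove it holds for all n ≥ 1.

Claim: a(n) = n^2 + 2n + 1.

Base case: a(1) = 4, and 1^2 + 2·1 + 1 = 4.
Assume a(k) = k^2 + 2k + 1.
Then a(k+1) = a(k) + (2k + 3) = (k^2 + 2k + 1) + (2k + 3) = k^2 + 4k + 4,
and (k+1)^2 + 2·(k+1) + 1 = k^2 + 4k + 4.
Hence a(n) = n^2 + 2n + 1 for every n ≥ 1, by induction.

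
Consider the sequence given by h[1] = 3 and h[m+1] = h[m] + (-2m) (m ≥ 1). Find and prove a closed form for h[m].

Claim: h[m] = -m^2 + m + 3.

Base case: h[1] = 3, and -1^2 + 1 + 3 = 3.
Assume h[r] = -r^2 + r + 3.
Then h[r+1] = h[r] + (-2r) = (-r^2 + r + 3) + (-2r) = -r^2 − r + 3,
and -(r+1)^2 + (r+1) + 3 = -r^2 − r + 3.
This completes the inductive step, so h[m] = -m^2 + m + 3 for all m ≥ 1.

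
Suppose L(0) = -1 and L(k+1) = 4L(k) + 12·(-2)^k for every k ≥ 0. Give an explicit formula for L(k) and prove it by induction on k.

Claim: L(k) = 4^k − 2·(-2)^k.

Base case: L(0) = -1, and 4^0 − 2·(-2)^0 = 1 − 2 = -1.
Assume L(r) = 4^r − 2·(-2)^r for some r ≥ 0.
Then L(r+1) = 4L(r) + 12·(-2)^r = 4·(4^r − 2·(-2)^r) + 12·(-2)^r = 4^{r+1} − 8·(-2)^r + 12·(-2)^r = 4^{r+1} + 4·(-2)^r = 4^{r+1} − 2·(-2)^{r+1}.
This completes the inductive step, so L(k) = 4^k − 2·(-2)^k for all k ≥ 0.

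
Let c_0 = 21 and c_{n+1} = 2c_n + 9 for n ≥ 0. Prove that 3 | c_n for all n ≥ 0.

Base case: c_0 = 21 = 3·7, so 3 | c_0.
Assume 3 | c_j, so c_j = 3t for some integer t.
Then c_{j+1} = 2c_j + 9 = 2·(3t) + 9 = 3(2t + 3), so 3 | c_{j+1}.
This completes the inductive step, so 3 | c_n for all n ≥ 0.

3 | c_n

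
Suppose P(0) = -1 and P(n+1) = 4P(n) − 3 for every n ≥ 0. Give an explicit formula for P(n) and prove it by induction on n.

Claim: P(n) = -2·4^n + 1.

Base case: P(0) = -1, and -2·4^0 + 1 = -2 + 1 = -1.
Assume P(m) = -2·4^m + 1 for some m ≥ 0.
Then P(m+1) = 4P(m) − 3 = 4·(-2·4^m + 1) − 3 = -8·4^m + 4 − 3 = -2·4^{m+1} + 1.
This completes the inductive step, so P(n) = -2·4^n + 1 for all n ≥ 0.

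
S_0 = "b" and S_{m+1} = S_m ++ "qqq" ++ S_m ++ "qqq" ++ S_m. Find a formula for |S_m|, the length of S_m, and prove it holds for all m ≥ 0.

Claim: |S_m| = 4·3^m − 3.

Base case: |S_0| = 1, and 4·3^0 − 3 = 1.
Assume |S_r| = 4·3^r − 3.
Then |S_{r+1}| = 3|S_r| + 6 = 3(4·3^r − 3) + 6 = 4·3^{r+1} − 9 + 6 = 4·3^{r+1} − 3.
Hence |S_m| = 4·3^m − 3 for every m ≥ 0, by induction.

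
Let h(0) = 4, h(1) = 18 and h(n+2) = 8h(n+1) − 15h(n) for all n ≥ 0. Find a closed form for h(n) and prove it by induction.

Claim: h(n) = 3·5^n + 3^n.

Base cases: h(0) = 4 and 3·5^0 + 3^0 = 4; h(1) = 18 and 3·5^1 + 3^1 = 18.
Assume h(j) = 3·5^j + 3^j for all 0 ≤ j ≤ k, where k ≥ 1.
Then h(k+1) = 8h(k) − 15h(k−1) = 8·(3·5^k + 3^k) − 15·(3·5^{k−1} + 3^{k−1}) = 3·(8·5 − 15)5^{k−1} + (8·3 − 15)3^{k−1} = 75·5^{k−1} + 9·3^{k−1} = 3·5^{k+1} + 3^{k+1}.
This completes the inductive step, so h(n) = 3·5^n + 3^n for all n ≥ 0.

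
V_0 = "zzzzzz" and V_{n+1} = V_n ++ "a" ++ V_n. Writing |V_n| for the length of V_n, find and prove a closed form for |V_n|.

Claim: |V_n| = 7·2^n − 1.

Base case: |V_0| = 6, and 7·2^0 − 1 = 6.
Assume |V_j| = 7·2^j − 1.
Then |V_{j+1}| = |V_j| + 1 + |V_j| = 2|V_j| + 1 = 2(7·2^j − 1) + 1 = 7·2^{j+1} − 2 + 1 = 7·2^{j+1} − 1.
So the formula holds for j+1, and by induction |V_n| = 7·2^n − 1 for all n ≥ 0.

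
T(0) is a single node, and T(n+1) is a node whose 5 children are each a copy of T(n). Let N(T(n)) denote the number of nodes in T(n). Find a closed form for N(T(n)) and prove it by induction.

Claim: N(T(n)) = (5^{n+1} − 1)/4.

Base case: N(T(0)) = 1, and (5^{0+1} − 1)/4 = 1.
Assume N(T(k)) = (5^{k+1} − 1)/4.
Then N(T(k+1)) = 1 + 5N(T(k)) = 1 + 5·(5^{k+1} − 1)/4 = 1 + (5^{k+2} − 5)/4 = (4 + 5^{k+2} − 5)/4 = (5^{k+2} − 1)/4.
So the formula holds for k+1, and by induction N(T(n)) = (5^{n+1} − 1)/4 for all n ≥ 0.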